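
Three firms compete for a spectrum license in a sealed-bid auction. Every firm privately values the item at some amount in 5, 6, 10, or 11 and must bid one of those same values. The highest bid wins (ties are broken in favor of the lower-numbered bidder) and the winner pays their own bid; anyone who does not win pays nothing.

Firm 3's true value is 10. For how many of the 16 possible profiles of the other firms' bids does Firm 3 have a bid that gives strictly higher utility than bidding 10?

1

Others bid (5, 5): truth gives 0; bid 6 gives 4 > 0. Violating.
Others bid (5, 6): truth gives 0; no alternative beats it.
Others bid (5, 10): truth gives 0; no alternative beats it.
(Checking all 16 profiles: 1 has a profitable deviation, 15 do not.)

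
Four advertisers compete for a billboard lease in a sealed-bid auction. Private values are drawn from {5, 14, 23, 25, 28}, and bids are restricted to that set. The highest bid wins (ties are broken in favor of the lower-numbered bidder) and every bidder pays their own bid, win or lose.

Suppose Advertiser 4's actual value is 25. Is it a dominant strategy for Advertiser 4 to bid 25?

No

Consider the case where Advertiser 1 bids 5, Advertiser 2 bids 5 and Advertiser 3 bids 5.
Truthful bid 25: wins, pays 25, utility 25 - 25 = 0.
Bid 14 instead: wins, pays 14, utility 25 - 14 = 11.
Since 11 > 0, bidding 14 is strictly better here, so truthful bidding is not dominant.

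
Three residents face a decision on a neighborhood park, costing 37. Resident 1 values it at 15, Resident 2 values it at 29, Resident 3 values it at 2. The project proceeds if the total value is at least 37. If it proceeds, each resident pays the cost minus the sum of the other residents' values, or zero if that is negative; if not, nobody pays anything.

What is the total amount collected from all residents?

Total value 46 ≥ cost 37, so it is built.
Resident 1: others sum to 31; max(0, 37 - 31) = 6.
Resident 2: others sum to 17; max(0, 37 - 17) = 20.
Resident 3: others sum to 44; max(0, 37 - 44) = 0.
Total collected = 6 + 20 + 0 = 26.

26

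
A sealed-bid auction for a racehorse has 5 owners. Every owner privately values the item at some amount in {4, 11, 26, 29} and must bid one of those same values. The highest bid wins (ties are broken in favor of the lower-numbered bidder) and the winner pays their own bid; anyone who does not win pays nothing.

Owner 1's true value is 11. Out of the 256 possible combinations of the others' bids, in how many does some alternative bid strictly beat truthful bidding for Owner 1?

1

Others bid (4, 4, 4, 4): truth gives 0; bid 4 gives 7 > 0. Violating.
Others bid (4, 4, 4, 11): truth gives 0; no alternative beats it.
Others bid (4, 4, 4, 26): truth gives 0; no alternative beats it.
(Checking all 256 profiles: 1 has a profitable deviation, 255 do not.)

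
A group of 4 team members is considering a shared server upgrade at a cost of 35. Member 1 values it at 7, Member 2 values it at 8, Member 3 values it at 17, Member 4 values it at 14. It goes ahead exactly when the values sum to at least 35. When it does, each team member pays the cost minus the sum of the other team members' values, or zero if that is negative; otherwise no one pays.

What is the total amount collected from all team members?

9

Total value 46 ≥ cost 35, so it is built.
Member 1: others sum to 39; max(0, 35 - 39) = 0.
Member 2: others sum to 38; max(0, 35 - 38) = 0.
Member 3: others sum to 29; max(0, 35 - 29) = 6.
Member 4: others sum to 32; max(0, 35 - 32) = 3.
Total collected = 0 + 0 + 6 + 3 = 9.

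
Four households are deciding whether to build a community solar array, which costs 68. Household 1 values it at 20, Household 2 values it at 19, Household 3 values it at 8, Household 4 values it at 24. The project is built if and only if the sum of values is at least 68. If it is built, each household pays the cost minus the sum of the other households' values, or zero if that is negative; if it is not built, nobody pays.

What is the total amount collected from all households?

Total value 71 ≥ cost 68, so it is built.
Household 1: others sum to 51; max(0, 68 - 51) = 17.
Household 2: others sum to 52; max(0, 68 - 52) = 16.
Household 3: others sum to 63; max(0, 68 - 63) = 5.
Household 4: others sum to 47; max(0, 68 - 47) = 21.
Total collected = 17 + 16 + 5 + 21 = 59.

59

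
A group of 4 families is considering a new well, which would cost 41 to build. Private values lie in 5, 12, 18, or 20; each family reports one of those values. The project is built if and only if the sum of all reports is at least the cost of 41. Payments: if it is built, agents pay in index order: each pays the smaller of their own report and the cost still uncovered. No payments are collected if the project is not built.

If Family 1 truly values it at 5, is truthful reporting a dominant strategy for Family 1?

Yes

Check each profile of the others' reports and compare truth against every alternative report.
Others report (5, 5, 20): truth gives 0, best alternative gives -7.
Others report (5, 12, 12): truth gives 0, best alternative gives -7.
Others report (5, 12, 18): truth gives 0, best alternative gives -7.
Others report (5, 12, 20): truth gives 0, best alternative gives -7.
Others report (5, 18, 12): truth gives 0, best alternative gives -7.
Others report (5, 18, 18): truth gives 0, best alternative gives -7.
(Remaining 58 profiles checked similarly; truth is weakly best in each.)
In every case the truthful report is at least as good as any alternative, so it is a dominant strategy.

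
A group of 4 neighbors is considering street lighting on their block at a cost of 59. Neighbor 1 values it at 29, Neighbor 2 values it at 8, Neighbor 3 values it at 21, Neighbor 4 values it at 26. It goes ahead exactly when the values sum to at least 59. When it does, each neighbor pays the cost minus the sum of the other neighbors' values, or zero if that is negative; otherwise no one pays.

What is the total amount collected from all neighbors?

Total value 84 ≥ cost 59, so it is built.
Neighbor 1: others sum to 55; max(0, 59 - 55) = 4.
Neighbor 2: others sum to 76; max(0, 59 - 76) = 0.
Neighbor 3: others sum to 63; max(0, 59 - 63) = 0.
Neighbor 4: others sum to 58; max(0, 59 - 58) = 1.
Total collected = 4 + 0 + 0 + 1 = 5.

5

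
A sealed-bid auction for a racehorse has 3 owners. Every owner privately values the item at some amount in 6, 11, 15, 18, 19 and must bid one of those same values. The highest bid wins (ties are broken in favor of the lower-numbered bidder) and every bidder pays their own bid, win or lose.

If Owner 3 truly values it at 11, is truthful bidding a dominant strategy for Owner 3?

Consider the case where Owner 1 bids 6 and Owner 2 bids 11.
Truthful bid 11: loses but pays 11, utility -11.
Bid 6 instead: loses but pays 6, utility -6.
Since -6 > -11, bidding 6 is strictly better here, so truthful bidding is not dominant.

No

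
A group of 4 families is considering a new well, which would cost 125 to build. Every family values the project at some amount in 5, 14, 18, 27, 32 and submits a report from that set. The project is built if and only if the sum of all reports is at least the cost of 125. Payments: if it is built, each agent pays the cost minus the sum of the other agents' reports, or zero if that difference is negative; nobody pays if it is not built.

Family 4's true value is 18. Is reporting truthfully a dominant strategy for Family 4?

Check each profile of the others' reports and compare truth against every alternative report.
Others report (5, 5, 5): truth gives 0, best alternative gives 0.
Others report (5, 5, 14): truth gives 0, best alternative gives 0.
Others report (5, 5, 18): truth gives 0, best alternative gives 0.
Others report (5, 5, 27): truth gives 0, best alternative gives 0.
Others report (5, 5, 32): truth gives 0, best alternative gives 0.
Others report (5, 14, 5): truth gives 0, best alternative gives 0.
(Remaining 119 profiles checked similarly; truth is weakly best in each.)
In every case the truthful report is at least as good as any alternative, so it is a dominant strategy.

Yes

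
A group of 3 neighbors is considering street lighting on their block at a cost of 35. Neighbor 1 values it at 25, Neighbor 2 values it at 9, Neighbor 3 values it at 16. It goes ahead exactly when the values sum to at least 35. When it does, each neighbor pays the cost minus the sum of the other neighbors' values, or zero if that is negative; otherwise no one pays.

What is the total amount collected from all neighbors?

11

Total value 50 ≥ cost 35, so it is built.
Neighbor 1: others sum to 25; max(0, 35 - 25) = 10.
Neighbor 2: others sum to 41; max(0, 35 - 41) = 0.
Neighbor 3: others sum to 34; max(0, 35 - 34) = 1.
Total collected = 10 + 0 + 1 = 11.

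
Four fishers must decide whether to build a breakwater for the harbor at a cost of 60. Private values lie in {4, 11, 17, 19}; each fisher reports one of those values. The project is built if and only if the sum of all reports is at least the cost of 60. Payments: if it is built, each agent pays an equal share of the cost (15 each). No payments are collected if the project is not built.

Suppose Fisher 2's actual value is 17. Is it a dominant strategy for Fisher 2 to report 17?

Consider the case where Fisher 1 reports 4, Fisher 3 reports 19 and Fisher 4 reports 19.
Truthful report 17: project not built, utility 0.
Report 19 instead: project built, pays 15, utility 17 - 15 = 2.
Since 2 > 0, reporting 19 is strictly better here, so truthful reporting is not dominant.

No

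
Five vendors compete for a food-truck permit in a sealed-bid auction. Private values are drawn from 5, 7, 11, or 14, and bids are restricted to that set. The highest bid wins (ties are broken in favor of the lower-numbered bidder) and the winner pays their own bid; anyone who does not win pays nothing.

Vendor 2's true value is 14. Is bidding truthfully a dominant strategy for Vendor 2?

No

Consider the case where Vendor 1 bids 5, Vendor 3 bids 5, Vendor 4 bids 5 and Vendor 5 bids 5.
Truthful bid 14: wins, pays 14, utility 14 - 14 = 0.
Bid 7 instead: wins, pays 7, utility 14 - 7 = 7.
Since 7 > 0, bidding 7 is strictly better here, so truthful bidding is not dominant.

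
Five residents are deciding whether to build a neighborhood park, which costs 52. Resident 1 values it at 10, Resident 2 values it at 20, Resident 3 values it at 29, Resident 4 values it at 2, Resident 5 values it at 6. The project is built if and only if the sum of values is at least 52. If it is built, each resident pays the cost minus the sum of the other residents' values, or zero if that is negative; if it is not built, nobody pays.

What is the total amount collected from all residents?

19

Total value 67 ≥ cost 52, so it is built.
Resident 1: others sum to 57; max(0, 52 - 57) = 0.
Resident 2: others sum to 47; max(0, 52 - 47) = 5.
Resident 3: others sum to 38; max(0, 52 - 38) = 14.
Resident 4: others sum to 65; max(0, 52 - 65) = 0.
Resident 5: others sum to 61; max(0, 52 - 61) = 0.
Total collected = 0 + 5 + 14 + 0 + 0 = 19.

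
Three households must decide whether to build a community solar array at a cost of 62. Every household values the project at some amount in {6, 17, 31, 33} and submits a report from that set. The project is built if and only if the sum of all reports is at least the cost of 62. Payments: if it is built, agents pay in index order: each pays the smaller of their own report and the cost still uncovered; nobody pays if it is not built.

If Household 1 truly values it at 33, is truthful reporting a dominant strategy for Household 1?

Consider the case where Household 2 reports 6 and Household 3 reports 31.
Truthful report 33: project built, pays 33, utility 33 - 33 = 0.
Report 31 instead: project built, pays 31, utility 33 - 31 = 2.
Since 2 > 0, reporting 31 is strictly better here, so truthful reporting is not dominant.

No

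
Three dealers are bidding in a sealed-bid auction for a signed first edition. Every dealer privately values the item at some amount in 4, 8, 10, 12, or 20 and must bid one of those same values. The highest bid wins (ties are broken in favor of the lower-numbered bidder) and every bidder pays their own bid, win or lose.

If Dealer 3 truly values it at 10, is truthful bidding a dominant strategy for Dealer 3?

No

Consider the case where Dealer 1 bids 4 and Dealer 2 bids 4.
Truthful bid 10: wins, pays 10, utility 10 - 10 = 0.
Bid 8 instead: wins, pays 8, utility 10 - 8 = 2.
Since 2 > 0, bidding 8 is strictly better here, so truthful bidding is not dominant.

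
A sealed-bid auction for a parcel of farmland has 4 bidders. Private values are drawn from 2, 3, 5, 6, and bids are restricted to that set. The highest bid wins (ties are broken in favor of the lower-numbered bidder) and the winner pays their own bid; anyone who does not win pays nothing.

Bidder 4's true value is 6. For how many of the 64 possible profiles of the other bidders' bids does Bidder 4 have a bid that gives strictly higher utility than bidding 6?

Others bid (2, 2, 2): truth gives 0; bid 3 gives 3 > 0. Violating.
Others bid (2, 2, 3): truth gives 0; bid 5 gives 1 > 0. Violating.
Others bid (2, 3, 2): truth gives 0; bid 5 gives 1 > 0. Violating.
Others bid (2, 3, 3): truth gives 0; bid 5 gives 1 > 0. Violating.
Others bid (2, 2, 5): truth gives 0; no alternative beats it.
Others bid (2, 2, 6): truth gives 0; no alternative beats it.
(Checking all 64 profiles: 8 have a profitable deviation, 56 do not.)

8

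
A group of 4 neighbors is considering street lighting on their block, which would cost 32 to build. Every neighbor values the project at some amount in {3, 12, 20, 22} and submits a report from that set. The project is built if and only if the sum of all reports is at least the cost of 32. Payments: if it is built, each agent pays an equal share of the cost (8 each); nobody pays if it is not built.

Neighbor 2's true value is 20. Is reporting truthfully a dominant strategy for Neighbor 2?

Yes

Check each profile of the others' reports and compare truth against every alternative report.
Others report (3, 3, 12): truth gives 12, best alternative gives 12.
Others report (3, 3, 20): truth gives 12, best alternative gives 12.
Others report (3, 3, 22): truth gives 12, best alternative gives 12.
Others report (3, 12, 3): truth gives 12, best alternative gives 12.
Others report (3, 12, 12): truth gives 12, best alternative gives 12.
Others report (3, 12, 20): truth gives 12, best alternative gives 12.
(Remaining 58 profiles checked similarly; truth is weakly best in each.)
In every case the truthful report is at least as good as any alternative, so it is a dominant strategy.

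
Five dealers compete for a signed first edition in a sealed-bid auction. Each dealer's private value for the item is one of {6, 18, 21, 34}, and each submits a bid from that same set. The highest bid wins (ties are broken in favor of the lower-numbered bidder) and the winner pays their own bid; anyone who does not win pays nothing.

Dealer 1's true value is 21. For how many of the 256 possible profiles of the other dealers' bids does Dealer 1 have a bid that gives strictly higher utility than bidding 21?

Others bid (6, 6, 6, 6): truth gives 0; bid 6 gives 15 > 0. Violating.
Others bid (6, 6, 6, 18): truth gives 0; bid 18 gives 3 > 0. Violating.
Others bid (6, 6, 18, 6): truth gives 0; bid 18 gives 3 > 0. Violating.
Others bid (6, 6, 18, 18): truth gives 0; bid 18 gives 3 > 0. Violating.
Others bid (6, 6, 6, 21): truth gives 0; no alternative beats it.
Others bid (6, 6, 6, 34): truth gives 0; no alternative beats it.
(Checking all 256 profiles: 16 have a profitable deviation, 240 do not.)

16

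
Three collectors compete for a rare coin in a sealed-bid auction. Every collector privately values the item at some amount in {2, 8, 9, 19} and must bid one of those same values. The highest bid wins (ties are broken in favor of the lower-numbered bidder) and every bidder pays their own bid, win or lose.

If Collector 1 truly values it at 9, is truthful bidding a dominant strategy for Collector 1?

Consider the case where Collector 2 bids 2 and Collector 3 bids 2.
Truthful bid 9: wins, pays 9, utility 9 - 9 = 0.
Bid 2 instead: wins, pays 2, utility 9 - 2 = 7.
Since 7 > 0, bidding 2 is strictly better here, so truthful bidding is not dominant.

No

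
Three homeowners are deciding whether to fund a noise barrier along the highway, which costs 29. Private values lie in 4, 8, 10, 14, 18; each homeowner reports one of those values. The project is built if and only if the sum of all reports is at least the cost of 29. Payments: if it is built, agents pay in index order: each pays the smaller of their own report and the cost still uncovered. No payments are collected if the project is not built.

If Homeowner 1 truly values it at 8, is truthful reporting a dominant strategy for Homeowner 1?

No

Consider the case where Homeowner 2 reports 8 and Homeowner 3 reports 18.
Truthful report 8: project built, pays 8, utility 8 - 8 = 0.
Report 4 instead: project built, pays 4, utility 8 - 4 = 4.
Since 4 > 0, reporting 4 is strictly better here, so truthful reporting is not dominant.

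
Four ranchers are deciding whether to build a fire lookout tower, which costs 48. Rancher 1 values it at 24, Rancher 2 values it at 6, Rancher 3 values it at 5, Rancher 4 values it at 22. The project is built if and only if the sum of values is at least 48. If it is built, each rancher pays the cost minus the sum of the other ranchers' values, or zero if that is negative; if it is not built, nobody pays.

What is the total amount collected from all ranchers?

Total value 57 ≥ cost 48, so it is built.
Rancher 1: others sum to 33; max(0, 48 - 33) = 15.
Rancher 2: others sum to 51; max(0, 48 - 51) = 0.
Rancher 3: others sum to 52; max(0, 48 - 52) = 0.
Rancher 4: others sum to 35; max(0, 48 - 35) = 13.
Total collected = 15 + 0 + 0 + 13 = 28.

28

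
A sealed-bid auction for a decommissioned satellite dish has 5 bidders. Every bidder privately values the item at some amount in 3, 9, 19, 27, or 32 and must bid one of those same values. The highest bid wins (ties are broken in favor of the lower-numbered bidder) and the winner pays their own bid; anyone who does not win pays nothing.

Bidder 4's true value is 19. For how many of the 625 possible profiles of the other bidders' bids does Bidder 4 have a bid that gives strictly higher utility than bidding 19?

2

Others bid (3, 3, 3, 3): truth gives 0; bid 9 gives 10 > 0. Violating.
Others bid (3, 3, 3, 9): truth gives 0; bid 9 gives 10 > 0. Violating.
Others bid (3, 3, 3, 19): truth gives 0; no alternative beats it.
Others bid (3, 3, 3, 27): truth gives 0; no alternative beats it.
(Checking all 625 profiles: 2 have a profitable deviation, 623 do not.)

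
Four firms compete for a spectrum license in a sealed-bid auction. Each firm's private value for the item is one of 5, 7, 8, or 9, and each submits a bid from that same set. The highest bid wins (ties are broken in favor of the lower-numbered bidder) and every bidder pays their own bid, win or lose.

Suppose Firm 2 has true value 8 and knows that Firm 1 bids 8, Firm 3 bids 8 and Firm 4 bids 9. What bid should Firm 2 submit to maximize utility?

Bid 5: loses but pays 5, utility -5.
Bid 7: loses but pays 7, utility -7.
Bid 8: loses but pays 8, utility -8.
Bid 9: wins, pays 9, utility 8 - 9 = -1.
The best choice is 9 with utility -1.

9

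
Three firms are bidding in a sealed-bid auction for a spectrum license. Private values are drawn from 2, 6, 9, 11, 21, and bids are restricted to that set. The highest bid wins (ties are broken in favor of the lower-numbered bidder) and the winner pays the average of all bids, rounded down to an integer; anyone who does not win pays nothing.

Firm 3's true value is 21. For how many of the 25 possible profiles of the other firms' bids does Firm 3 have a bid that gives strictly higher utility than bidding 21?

9

Others bid (2, 2): truth gives 13; bid 6 gives 18 > 13. Violating.
Others bid (2, 6): truth gives 12; bid 9 gives 16 > 12. Violating.
Others bid (2, 9): truth gives 11; bid 11 gives 14 > 11. Violating.
Others bid (6, 2): truth gives 12; bid 9 gives 16 > 12. Violating.
Others bid (2, 11): truth gives 10; no alternative beats it.
Others bid (2, 21): truth gives 0; no alternative beats it.
(Checking all 25 profiles: 9 have a profitable deviation, 16 do not.)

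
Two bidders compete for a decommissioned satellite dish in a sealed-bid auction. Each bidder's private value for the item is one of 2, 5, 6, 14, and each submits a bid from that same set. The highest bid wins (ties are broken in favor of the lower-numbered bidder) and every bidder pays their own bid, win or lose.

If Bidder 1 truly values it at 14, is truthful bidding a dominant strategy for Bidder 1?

Consider the case where Bidder 2 bids 2.
Truthful bid 14: wins, pays 14, utility 14 - 14 = 0.
Bid 2 instead: wins, pays 2, utility 14 - 2 = 12.
Since 12 > 0, bidding 2 is strictly better here, so truthful bidding is not dominant.

No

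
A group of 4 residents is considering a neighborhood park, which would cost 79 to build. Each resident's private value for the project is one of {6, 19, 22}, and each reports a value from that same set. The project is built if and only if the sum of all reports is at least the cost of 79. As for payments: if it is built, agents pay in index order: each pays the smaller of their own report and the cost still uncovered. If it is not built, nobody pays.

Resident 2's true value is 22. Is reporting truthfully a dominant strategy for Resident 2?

Consider the case where Resident 1 reports 19, Resident 3 reports 19 and Resident 4 reports 22.
Truthful report 22: project built, pays 22, utility 22 - 22 = 0.
Report 19 instead: project built, pays 19, utility 22 - 19 = 3.
Since 3 > 0, reporting 19 is strictly better here, so truthful reporting is not dominant.

No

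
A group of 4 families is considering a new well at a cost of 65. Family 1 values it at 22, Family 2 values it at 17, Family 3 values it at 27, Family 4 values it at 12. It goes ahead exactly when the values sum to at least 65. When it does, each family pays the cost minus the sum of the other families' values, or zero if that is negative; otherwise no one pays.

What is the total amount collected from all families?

27

Total value 78 ≥ cost 65, so it is built.
Family 1: others sum to 56; max(0, 65 - 56) = 9.
Family 2: others sum to 61; max(0, 65 - 61) = 4.
Family 3: others sum to 51; max(0, 65 - 51) = 14.
Family 4: others sum to 66; max(0, 65 - 66) = 0.
Total collected = 9 + 4 + 14 + 0 = 27.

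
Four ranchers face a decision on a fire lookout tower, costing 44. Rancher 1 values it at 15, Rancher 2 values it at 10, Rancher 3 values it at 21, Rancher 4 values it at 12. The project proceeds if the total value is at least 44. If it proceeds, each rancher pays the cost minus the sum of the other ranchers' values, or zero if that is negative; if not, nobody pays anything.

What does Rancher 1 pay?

1

Total value 58 ≥ cost 44, so the project is built.
The other ranchers' values sum to 43.
Cost minus that sum is 44 - 43 = 1.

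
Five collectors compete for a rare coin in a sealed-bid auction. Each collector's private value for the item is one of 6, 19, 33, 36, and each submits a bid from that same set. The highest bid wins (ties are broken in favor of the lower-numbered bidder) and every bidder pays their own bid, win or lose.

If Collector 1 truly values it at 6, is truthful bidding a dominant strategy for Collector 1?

Yes

Check each profile of the others' bids and compare truth against every alternative bid.
Others bid (6, 6, 6, 6): truth gives 0, best alternative gives -13.
Others bid (6, 6, 6, 33): truth gives -6, best alternative gives -19.
Others bid (6, 6, 6, 36): truth gives -6, best alternative gives -19.
Others bid (6, 6, 19, 33): truth gives -6, best alternative gives -19.
Others bid (6, 6, 19, 36): truth gives -6, best alternative gives -19.
Others bid (6, 6, 33, 6): truth gives -6, best alternative gives -19.
(Remaining 250 profiles checked similarly; truth is weakly best in each.)
In every case the truthful bid is at least as good as any alternative, so it is a dominant strategy.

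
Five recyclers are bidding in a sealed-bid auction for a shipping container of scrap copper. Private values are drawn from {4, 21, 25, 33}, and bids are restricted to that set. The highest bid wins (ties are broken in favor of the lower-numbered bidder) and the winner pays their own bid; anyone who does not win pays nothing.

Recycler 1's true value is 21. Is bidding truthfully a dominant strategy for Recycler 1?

No

Consider the case where Recycler 2 bids 4, Recycler 3 bids 4, Recycler 4 bids 4 and Recycler 5 bids 4.
Truthful bid 21: wins, pays 21, utility 21 - 21 = 0.
Bid 4 instead: wins, pays 4, utility 21 - 4 = 17.
Since 17 > 0, bidding 4 is strictly better here, so truthful bidding is not dominant.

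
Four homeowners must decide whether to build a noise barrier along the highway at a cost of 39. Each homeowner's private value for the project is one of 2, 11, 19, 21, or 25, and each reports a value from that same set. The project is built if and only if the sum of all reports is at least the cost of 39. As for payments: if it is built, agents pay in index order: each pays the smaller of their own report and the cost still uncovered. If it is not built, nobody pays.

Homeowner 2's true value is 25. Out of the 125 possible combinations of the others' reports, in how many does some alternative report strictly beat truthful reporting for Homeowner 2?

120

Others report (2, 2, 19): truth gives 0; report 19 gives 6 > 0. Violating.
Others report (2, 2, 21): truth gives 0; report 19 gives 6 > 0. Violating.
Others report (2, 2, 25): truth gives 0; report 11 gives 14 > 0. Violating.
Others report (2, 11, 11): truth gives 0; report 19 gives 6 > 0. Violating.
Others report (2, 2, 2): truth gives 0; no alternative beats it.
Others report (2, 2, 11): truth gives 0; no alternative beats it.
(Checking all 125 profiles: 120 have a profitable deviation, 5 do not.)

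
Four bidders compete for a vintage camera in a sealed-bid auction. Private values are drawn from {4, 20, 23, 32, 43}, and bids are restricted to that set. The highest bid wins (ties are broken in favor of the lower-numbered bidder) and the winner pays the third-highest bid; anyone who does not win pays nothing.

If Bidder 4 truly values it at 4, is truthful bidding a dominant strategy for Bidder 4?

Check each profile of the others' bids and compare truth against every alternative bid.
Others bid (4, 4, 4): truth gives 0, best alternative gives 0.
Others bid (4, 4, 20): truth gives 0, best alternative gives 0.
Others bid (4, 4, 23): truth gives 0, best alternative gives 0.
Others bid (4, 4, 32): truth gives 0, best alternative gives 0.
Others bid (4, 4, 43): truth gives 0, best alternative gives 0.
Others bid (4, 20, 4): truth gives 0, best alternative gives 0.
(Remaining 119 profiles checked similarly; truth is weakly best in each.)
In every case the truthful bid is at least as good as any alternative, so it is a dominant strategy.

Yes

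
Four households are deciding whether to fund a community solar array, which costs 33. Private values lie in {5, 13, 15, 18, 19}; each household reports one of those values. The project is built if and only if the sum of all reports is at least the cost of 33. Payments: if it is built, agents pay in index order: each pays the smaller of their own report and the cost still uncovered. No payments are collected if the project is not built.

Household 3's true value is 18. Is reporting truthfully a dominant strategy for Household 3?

No

Consider the case where Household 1 reports 5, Household 2 reports 5 and Household 4 reports 13.
Truthful report 18: project built, pays 18, utility 18 - 18 = 0.
Report 13 instead: project built, pays 13, utility 18 - 13 = 5.
Since 5 > 0, reporting 13 is strictly better here, so truthful reporting is not dominant.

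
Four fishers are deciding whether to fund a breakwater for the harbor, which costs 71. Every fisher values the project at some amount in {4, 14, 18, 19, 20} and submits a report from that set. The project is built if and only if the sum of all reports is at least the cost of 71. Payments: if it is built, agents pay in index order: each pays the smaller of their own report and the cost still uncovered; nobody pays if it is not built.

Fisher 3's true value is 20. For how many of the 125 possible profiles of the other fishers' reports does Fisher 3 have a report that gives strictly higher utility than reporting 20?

45

Others report (14, 18, 20): truth gives 0; report 19 gives 1 > 0. Violating.
Others report (14, 19, 19): truth gives 0; report 19 gives 1 > 0. Violating.
Others report (14, 19, 20): truth gives 0; report 18 gives 2 > 0. Violating.
Others report (14, 20, 18): truth gives 0; report 19 gives 1 > 0. Violating.
Others report (4, 4, 4): truth gives 0; no alternative beats it.
Others report (4, 4, 14): truth gives 0; no alternative beats it.
(Checking all 125 profiles: 45 have a profitable deviation, 80 do not.)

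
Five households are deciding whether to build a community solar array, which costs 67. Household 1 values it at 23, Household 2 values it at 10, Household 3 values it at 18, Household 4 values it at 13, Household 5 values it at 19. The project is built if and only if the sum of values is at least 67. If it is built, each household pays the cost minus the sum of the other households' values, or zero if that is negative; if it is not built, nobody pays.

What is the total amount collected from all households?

12

Total value 83 ≥ cost 67, so it is built.
Household 1: others sum to 60; max(0, 67 - 60) = 7.
Household 2: others sum to 73; max(0, 67 - 73) = 0.
Household 3: others sum to 65; max(0, 67 - 65) = 2.
Household 4: others sum to 70; max(0, 67 - 70) = 0.
Household 5: others sum to 64; max(0, 67 - 64) = 3.
Total collected = 7 + 0 + 2 + 0 + 3 = 12.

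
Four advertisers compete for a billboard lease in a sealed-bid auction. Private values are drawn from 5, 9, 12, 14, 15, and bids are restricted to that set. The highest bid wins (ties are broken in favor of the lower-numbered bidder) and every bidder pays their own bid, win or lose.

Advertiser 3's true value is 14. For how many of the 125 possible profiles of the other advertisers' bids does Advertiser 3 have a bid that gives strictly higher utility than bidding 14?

101

Others bid (5, 5, 5): truth gives 0; bid 9 gives 5 > 0. Violating.
Others bid (5, 5, 9): truth gives 0; bid 9 gives 5 > 0. Violating.
Others bid (5, 5, 12): truth gives 0; bid 12 gives 2 > 0. Violating.
Others bid (5, 5, 15): truth gives -14; bid 15 gives -1 > -14. Violating.
Others bid (5, 5, 14): truth gives 0; no alternative beats it.
Others bid (5, 9, 14): truth gives 0; no alternative beats it.
(Checking all 125 profiles: 101 have a profitable deviation, 24 do not.)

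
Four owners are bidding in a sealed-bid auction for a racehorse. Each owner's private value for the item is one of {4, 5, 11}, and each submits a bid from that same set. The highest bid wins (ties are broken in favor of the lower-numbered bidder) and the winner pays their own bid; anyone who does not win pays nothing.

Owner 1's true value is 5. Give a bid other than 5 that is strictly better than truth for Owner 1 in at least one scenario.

Suppose Owner 2 bids 4, Owner 3 bids 4 and Owner 4 bids 4.
Bid 5: wins, pays 5, utility 5 - 5 = 0.
Bid 4: wins, pays 4, utility 5 - 4 = 1.
So bidding 4 beats truth here (1 > 0).

4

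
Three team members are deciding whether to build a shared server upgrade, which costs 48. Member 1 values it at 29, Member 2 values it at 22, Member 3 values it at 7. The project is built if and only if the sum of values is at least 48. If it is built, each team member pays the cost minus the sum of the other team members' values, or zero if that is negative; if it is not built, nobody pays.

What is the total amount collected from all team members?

Total value 58 ≥ cost 48, so it is built.
Member 1: others sum to 29; max(0, 48 - 29) = 19.
Member 2: others sum to 36; max(0, 48 - 36) = 12.
Member 3: others sum to 51; max(0, 48 - 51) = 0.
Total collected = 19 + 12 + 0 = 31.

31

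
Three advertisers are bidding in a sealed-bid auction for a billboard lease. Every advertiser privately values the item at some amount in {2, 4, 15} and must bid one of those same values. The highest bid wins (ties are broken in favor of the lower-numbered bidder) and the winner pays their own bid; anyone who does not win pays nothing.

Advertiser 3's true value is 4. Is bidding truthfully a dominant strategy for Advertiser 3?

Yes

Check each profile of the others' bids and compare truth against every alternative bid.
Others bid (2, 2): truth gives 0, best alternative gives 0.
Others bid (2, 4): truth gives 0, best alternative gives 0.
Others bid (2, 15): truth gives 0, best alternative gives 0.
Others bid (4, 2): truth gives 0, best alternative gives 0.
Others bid (4, 4): truth gives 0, best alternative gives 0.
Others bid (4, 15): truth gives 0, best alternative gives 0.
(Remaining 3 profiles checked similarly; truth is weakly best in each.)
In every case the truthful bid is at least as good as any alternative, so it is a dominant strategy.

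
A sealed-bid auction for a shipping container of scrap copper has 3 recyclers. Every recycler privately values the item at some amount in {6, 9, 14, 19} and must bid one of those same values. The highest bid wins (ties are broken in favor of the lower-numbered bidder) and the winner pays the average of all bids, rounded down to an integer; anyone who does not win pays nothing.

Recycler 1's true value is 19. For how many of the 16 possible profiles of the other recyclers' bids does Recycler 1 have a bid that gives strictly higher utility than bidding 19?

Others bid (6, 6): truth gives 9; bid 6 gives 13 > 9. Violating.
Others bid (6, 9): truth gives 8; bid 9 gives 11 > 8. Violating.
Others bid (6, 14): truth gives 6; bid 14 gives 8 > 6. Violating.
Others bid (9, 6): truth gives 8; bid 9 gives 11 > 8. Violating.
Others bid (6, 19): truth gives 5; no alternative beats it.
Others bid (9, 19): truth gives 4; no alternative beats it.
(Checking all 16 profiles: 9 have a profitable deviation, 7 do not.)

9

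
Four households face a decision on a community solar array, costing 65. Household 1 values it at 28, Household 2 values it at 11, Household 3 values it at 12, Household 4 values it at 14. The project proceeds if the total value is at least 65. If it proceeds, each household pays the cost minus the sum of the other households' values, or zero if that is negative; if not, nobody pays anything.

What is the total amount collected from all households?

65

Total value 65 ≥ cost 65, so it is built.
Household 1: others sum to 37; max(0, 65 - 37) = 28.
Household 2: others sum to 54; max(0, 65 - 54) = 11.
Household 3: others sum to 53; max(0, 65 - 53) = 12.
Household 4: others sum to 51; max(0, 65 - 51) = 14.
Total collected = 28 + 11 + 12 + 14 = 65.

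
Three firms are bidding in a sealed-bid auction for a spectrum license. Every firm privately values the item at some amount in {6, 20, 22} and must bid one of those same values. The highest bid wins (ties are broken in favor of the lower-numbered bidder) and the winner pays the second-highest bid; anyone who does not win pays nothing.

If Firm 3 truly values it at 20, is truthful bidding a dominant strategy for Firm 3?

Yes

Check each profile of the others' bids and compare truth against every alternative bid.
Others bid (6, 6): truth gives 14, best alternative gives 14.
Others bid (6, 20): truth gives 0, best alternative gives 0.
Others bid (6, 22): truth gives 0, best alternative gives 0.
Others bid (20, 6): truth gives 0, best alternative gives 0.
Others bid (20, 20): truth gives 0, best alternative gives 0.
Others bid (20, 22): truth gives 0, best alternative gives 0.
(Remaining 3 profiles checked similarly; truth is weakly best in each.)
In every case the truthful bid is at least as good as any alternative, so it is a dominant strategy.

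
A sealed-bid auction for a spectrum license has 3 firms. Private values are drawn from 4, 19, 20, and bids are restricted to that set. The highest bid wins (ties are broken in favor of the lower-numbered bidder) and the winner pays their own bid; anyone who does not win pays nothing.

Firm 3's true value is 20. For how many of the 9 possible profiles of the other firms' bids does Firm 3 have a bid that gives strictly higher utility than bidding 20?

1

Others bid (4, 4): truth gives 0; bid 19 gives 1 > 0. Violating.
Others bid (4, 19): truth gives 0; no alternative beats it.
Others bid (4, 20): truth gives 0; no alternative beats it.
(Checking all 9 profiles: 1 has a profitable deviation, 8 do not.)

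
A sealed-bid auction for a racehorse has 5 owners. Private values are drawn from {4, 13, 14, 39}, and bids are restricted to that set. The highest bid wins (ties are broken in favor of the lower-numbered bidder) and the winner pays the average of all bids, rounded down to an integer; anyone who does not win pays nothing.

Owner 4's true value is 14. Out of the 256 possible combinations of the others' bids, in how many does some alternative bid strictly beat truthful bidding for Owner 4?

Others bid (4, 4, 4, 4): truth gives 8; bid 13 gives 9 > 8. Violating.
Others bid (4, 4, 14, 4): truth gives 0; bid 39 gives 1 > 0. Violating.
Others bid (4, 14, 4, 4): truth gives 0; bid 39 gives 1 > 0. Violating.
Others bid (14, 4, 4, 4): truth gives 0; bid 39 gives 1 > 0. Violating.
Others bid (4, 4, 4, 13): truth gives 7; no alternative beats it.
Others bid (4, 4, 4, 14): truth gives 6; no alternative beats it.
(Checking all 256 profiles: 4 have a profitable deviation, 252 do not.)

4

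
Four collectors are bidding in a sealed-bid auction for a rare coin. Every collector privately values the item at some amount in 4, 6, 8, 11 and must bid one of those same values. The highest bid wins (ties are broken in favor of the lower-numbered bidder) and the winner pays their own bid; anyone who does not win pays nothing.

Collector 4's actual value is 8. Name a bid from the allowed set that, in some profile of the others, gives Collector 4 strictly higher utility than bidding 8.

6

Suppose Collector 1 bids 4, Collector 2 bids 4 and Collector 3 bids 4.
Bid 8: wins, pays 8, utility 8 - 8 = 0.
Bid 6: wins, pays 6, utility 8 - 6 = 2.
So bidding 6 beats truth here (2 > 0).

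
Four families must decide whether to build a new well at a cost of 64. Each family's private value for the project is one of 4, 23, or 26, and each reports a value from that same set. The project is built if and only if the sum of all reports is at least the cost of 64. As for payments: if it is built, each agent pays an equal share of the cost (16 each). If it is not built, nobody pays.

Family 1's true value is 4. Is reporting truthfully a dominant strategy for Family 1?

Check each profile of the others' reports and compare truth against every alternative report.
Others report (4, 23, 23): truth gives 0, best alternative gives -12.
Others report (4, 23, 26): truth gives 0, best alternative gives -12.
Others report (4, 26, 23): truth gives 0, best alternative gives -12.
Others report (4, 26, 26): truth gives 0, best alternative gives -12.
Others report (23, 4, 23): truth gives 0, best alternative gives -12.
Others report (23, 4, 26): truth gives 0, best alternative gives -12.
(Remaining 21 profiles checked similarly; truth is weakly best in each.)
In every case the truthful report is at least as good as any alternative, so it is a dominant strategy.

Yes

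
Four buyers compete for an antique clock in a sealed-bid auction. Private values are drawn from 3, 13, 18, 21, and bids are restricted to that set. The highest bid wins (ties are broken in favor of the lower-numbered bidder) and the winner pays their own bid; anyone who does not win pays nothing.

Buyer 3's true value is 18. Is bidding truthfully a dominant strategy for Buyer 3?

No

Consider the case where Buyer 1 bids 3, Buyer 2 bids 3 and Buyer 4 bids 3.
Truthful bid 18: wins, pays 18, utility 18 - 18 = 0.
Bid 13 instead: wins, pays 13, utility 18 - 13 = 5.
Since 5 > 0, bidding 13 is strictly better here, so truthful bidding is not dominant.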